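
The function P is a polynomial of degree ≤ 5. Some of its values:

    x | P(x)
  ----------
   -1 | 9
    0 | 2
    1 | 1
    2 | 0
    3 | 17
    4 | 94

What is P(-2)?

Write P(x) = ax^5 + bx^4 + cx³ + dx² + ex + p; the 6 given values yield a linear system in the 6 coefficients.
Solving, the leading coefficient vanishes, and P(x) = x^4 - 3x³ + 2x² - x + 2.
Then P(-2) = 52.

52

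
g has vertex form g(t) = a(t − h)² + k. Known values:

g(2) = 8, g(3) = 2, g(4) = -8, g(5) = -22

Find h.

1

First differences -6, -10, -14; second difference -4 = 2a, so a = -2.
Expanding, the t-coefficient is −2ah = 4h; matching it to the data gives h = 1, and then k = 10.
So g(t) = -2(t − 1)² + 10.
Hence h = 1.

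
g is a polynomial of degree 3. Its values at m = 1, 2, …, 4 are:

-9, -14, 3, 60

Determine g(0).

Write g(m) = am³ + bm² + cm + d; the 4 given values yield a linear system in the 4 coefficients.
Solving, g(m) = 3m³ - 7m² - 5m.
Then g(0) = 0.

0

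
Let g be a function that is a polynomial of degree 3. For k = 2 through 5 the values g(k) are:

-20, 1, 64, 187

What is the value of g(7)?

685

Write g(k) = ak³ + bk² + ck + d; the 4 given values yield a linear system in the 4 coefficients.
Solving, g(k) = 3k³ - 6k² - 6k - 8.
Then g(7) = 685.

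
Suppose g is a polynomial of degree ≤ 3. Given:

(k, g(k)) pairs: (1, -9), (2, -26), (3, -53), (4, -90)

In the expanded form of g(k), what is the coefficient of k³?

0

First differences: -17, -27, -37. Second differences: -10, -10.
Level-2 differences are constant, so g has degree 2.
Fitting a degree-2 polynomial gives g(k) = -5k² - 2k - 2.
The coefficient of k³ is 0.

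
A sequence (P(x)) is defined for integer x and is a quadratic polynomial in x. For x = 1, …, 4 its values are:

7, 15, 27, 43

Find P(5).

63

First differences: 8, 12, 16. Second differences: 4, 4.
Level-2 differences are constant, so P has degree 2.
Fitting a degree-2 polynomial gives P(x) = 2x² + 2x + 3.
Then P(5) = 63.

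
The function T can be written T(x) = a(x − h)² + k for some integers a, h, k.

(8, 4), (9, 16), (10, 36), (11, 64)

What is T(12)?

First differences 12, 20, 28; second difference 8 = 2a, so a = 4.
Expanding, the x-coefficient is −2ah = -8h; matching it to the data gives h = 7, and then k = 0.
So T(x) = 4(x − 7)² + 0.
T(12) = 4·5² + 0 = 100.

100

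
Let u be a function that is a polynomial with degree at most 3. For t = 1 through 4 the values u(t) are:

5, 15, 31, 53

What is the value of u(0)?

1

Write u(t) = at³ + bt² + ct + d; the 4 given values yield a linear system in the 4 coefficients.
Solving, the leading coefficient vanishes, and u(t) = 3t² + t + 1.
Then u(0) = 1.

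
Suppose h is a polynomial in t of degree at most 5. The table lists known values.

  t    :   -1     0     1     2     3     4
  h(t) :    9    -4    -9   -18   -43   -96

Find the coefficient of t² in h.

First differences: -13, -5, -9, -25, -53. Second differences: 8, -4, -16, -28. Third differences: -12, -12, -12.
Level-3 differences are constant, so h has degree 3.
Fitting a degree-3 polynomial gives h(t) = -2t³ + 4t² - 7t - 4.
The coefficient of t² is 4.

4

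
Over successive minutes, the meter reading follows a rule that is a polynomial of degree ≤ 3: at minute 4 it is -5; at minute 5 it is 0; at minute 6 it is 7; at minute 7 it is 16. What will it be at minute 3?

Write the value at t as g(t).
First differences: 5, 7, 9. Second differences: 2, 2.
Level-2 differences are constant, so g has degree 2.
Fitting a degree-2 polynomial gives g(t) = t² - 4t - 5.
Then g(3) = -8.

-8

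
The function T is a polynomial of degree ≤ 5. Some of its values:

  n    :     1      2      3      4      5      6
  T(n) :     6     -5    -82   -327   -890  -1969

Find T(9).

-11002

First differences: -11, -77, -245, -563, -1079. Second differences: -66, -168, -318, -516. Third differences: -102, -150, -198. Fourth differences: -48, -48.
Level-4 differences are constant, so T has degree 4.
Fitting a degree-4 polynomial gives T(n) = -2n^4 + 3n³ - n² + n + 5.
Then T(9) = -11002.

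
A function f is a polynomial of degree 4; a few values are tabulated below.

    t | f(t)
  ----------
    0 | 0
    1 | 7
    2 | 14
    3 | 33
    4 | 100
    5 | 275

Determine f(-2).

First differences: 7, 7, 19, 67, 175. Second differences: 0, 12, 48, 108. Third differences: 12, 36, 60. Fourth differences: 24, 24.
Level-4 differences are constant, so f has degree 4.
Fitting a degree-4 polynomial gives f(t) = t^4 - 4t³ + 5t² + 5t.
Then f(-2) = 58.

58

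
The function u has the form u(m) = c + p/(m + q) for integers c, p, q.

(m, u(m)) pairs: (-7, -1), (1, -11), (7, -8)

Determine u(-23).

(u(m) − c)(m + q) = p for each data point; the three points give a linear system in c and q, then p follows.
Solving: c = -6, q = 3, p = -20, so u(m) = -6 − 20/(m + 3).
Then u(-23) = -6 − 20/(-20) = -5.

-5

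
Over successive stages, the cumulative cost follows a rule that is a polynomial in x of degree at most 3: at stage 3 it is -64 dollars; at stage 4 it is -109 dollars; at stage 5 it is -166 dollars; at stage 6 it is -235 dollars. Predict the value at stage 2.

Write the value at x as u(x).
First differences: -45, -57, -69. Second differences: -12, -12.
Level-2 differences are constant, so u has degree 2.
Fitting a degree-2 polynomial gives u(x) = -6x² - 3x - 1.
Then u(2) = -31.

-31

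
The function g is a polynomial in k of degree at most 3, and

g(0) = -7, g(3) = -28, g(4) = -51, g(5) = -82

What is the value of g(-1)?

Write g(k) = ak³ + bk² + ck + d; the 4 given values yield a linear system in the 4 coefficients.
Solving, the leading coefficient vanishes, and g(k) = -4k² + 5k - 7.
Then g(-1) = -16.

-16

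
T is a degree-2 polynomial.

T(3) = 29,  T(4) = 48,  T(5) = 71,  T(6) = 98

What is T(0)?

-4

First differences: 19, 23, 27. Second differences: 4, 4.
Level-2 differences are constant, so T has degree 2.
Fitting a degree-2 polynomial gives T(m) = 2m² + 5m - 4.
The constant term is T(0) = -4.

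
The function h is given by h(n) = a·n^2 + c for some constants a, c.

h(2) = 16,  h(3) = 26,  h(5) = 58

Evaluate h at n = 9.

170

From h(2) = 16 and h(3) = 26: 4a + c = 16 and 9a + c = 26.
Subtracting: 5a = 10, so a = 2; then c = 16 − 2·4 = 8.
So h(n) = 2n² + 8, and h(9) = 170.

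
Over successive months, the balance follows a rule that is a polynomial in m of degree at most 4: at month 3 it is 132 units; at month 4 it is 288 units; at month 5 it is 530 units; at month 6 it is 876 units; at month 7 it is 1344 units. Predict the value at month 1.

Write the value at m as g(m).
First differences: 156, 242, 346, 468. Second differences: 86, 104, 122. Third differences: 18, 18.
Level-3 differences are constant, so g has degree 3.
Fitting a degree-3 polynomial gives g(m) = 3m³ + 7m² - 4m.
Then g(1) = 6.

6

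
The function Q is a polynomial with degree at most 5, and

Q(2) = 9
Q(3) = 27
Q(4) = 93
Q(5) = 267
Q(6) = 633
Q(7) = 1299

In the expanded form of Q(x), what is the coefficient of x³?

First differences: 18, 66, 174, 366, 666. Second differences: 48, 108, 192, 300. Third differences: 60, 84, 108. Fourth differences: 24, 24.
Level-4 differences are constant, so Q has degree 4.
Fitting a degree-4 polynomial gives Q(x) = x^4 - 4x³ + 5x² + 4x - 3.
The coefficient of x³ is -4.

-4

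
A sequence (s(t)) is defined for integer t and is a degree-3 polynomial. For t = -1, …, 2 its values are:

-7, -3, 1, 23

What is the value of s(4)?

Write s(t) = at³ + bt² + ct + d; the 4 given values yield a linear system in the 4 coefficients.
Solving, s(t) = 3t³ + t - 3.
Then s(4) = 193.

193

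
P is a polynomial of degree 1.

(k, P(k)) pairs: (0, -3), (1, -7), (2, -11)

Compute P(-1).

1

First differences: -4, -4.
Level-1 differences are constant, so P has degree 1.
Fitting a degree-1 polynomial gives P(k) = -4k - 3.
Then P(-1) = 1.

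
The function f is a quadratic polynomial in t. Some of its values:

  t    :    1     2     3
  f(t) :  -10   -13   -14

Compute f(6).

Write f(t) = at² + bt + c; the 3 given values yield a linear system in the 3 coefficients.
Solving, f(t) = t² - 6t - 5.
Then f(6) = -5.

-5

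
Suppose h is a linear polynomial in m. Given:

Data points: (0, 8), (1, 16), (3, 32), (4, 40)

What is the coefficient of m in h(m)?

8

Write h(m) = am + b; the 4 given values yield a linear system in the 2 coefficients.
Solving, h(m) = 8m + 8.
The coefficient of m is 8.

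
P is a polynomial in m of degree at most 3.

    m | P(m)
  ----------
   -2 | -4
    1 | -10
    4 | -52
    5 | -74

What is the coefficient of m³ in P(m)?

Write P(m) = am³ + bm² + cm + d; the 4 given values yield a linear system in the 4 coefficients.
Solving, the leading coefficient vanishes, and P(m) = -2m² - 4m - 4.
The coefficient of m³ is 0.

0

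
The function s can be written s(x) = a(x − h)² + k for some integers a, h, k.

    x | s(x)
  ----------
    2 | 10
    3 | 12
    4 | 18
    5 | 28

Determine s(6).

42

First differences 2, 6, 10; second difference 4 = 2a, so a = 2.
Expanding, the x-coefficient is −2ah = -4h; matching it to the data gives h = 2, and then k = 10.
So s(x) = 2(x − 2)² + 10.
s(6) = 2·4² + 10 = 42.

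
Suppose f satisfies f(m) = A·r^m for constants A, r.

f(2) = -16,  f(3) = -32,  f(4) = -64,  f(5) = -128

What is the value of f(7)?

-512

Consecutive ratio: -32/(-16) = 2, and -64/(-32) = 2, so r = 2.
Then A·2^2 = -16 gives A = -4, and f(m) = -4·2^m.
f(7) = -4·2^7 = -512.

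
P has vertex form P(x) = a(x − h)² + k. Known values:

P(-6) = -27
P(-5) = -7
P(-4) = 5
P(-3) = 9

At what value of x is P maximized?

First differences 20, 12, 4; second difference -8 = 2a, so a = -4.
Expanding, the x-coefficient is −2ah = 8h; matching it to the data gives h = -3, and then k = 9.
So P(x) = -4(x + 3)² + 9.
Hence h = -3.

-3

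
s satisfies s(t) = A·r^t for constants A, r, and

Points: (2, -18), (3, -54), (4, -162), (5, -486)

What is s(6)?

-1458

Consecutive ratio: -54/(-18) = 3, and -162/(-54) = 3, so r = 3.
Then A·3^2 = -18 gives A = -2, and s(t) = -2·3^t.
s(6) = -2·3^6 = -1458.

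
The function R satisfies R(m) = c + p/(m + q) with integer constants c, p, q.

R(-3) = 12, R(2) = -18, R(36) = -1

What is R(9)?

(R(m) − c)(m + q) = p for each data point; the three points give a linear system in c and q, then p follows.
Solving: c = 0, q = 0, p = -36, so R(m) = -36/(m + 0).
Then R(9) = 0 − 36/9 = -4.

-4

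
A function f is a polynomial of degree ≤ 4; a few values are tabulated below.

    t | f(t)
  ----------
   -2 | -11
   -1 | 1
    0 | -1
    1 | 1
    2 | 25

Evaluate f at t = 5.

First differences: 12, -2, 2, 24. Second differences: -14, 4, 22. Third differences: 18, 18.
Level-3 differences are constant, so f has degree 3.
Fitting a degree-3 polynomial gives f(t) = 3t³ + 2t² - 3t - 1.
Then f(5) = 409.

409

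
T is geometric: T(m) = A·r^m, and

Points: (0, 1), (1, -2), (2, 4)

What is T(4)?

16

Consecutive ratio: -2/1 = -2, and 4/(-2) = -2, so r = -2.
Then A·(-2)^0 = 1 gives A = 1, and T(m) = 1·(-2)^m.
T(4) = 1·(-2)^4 = 16.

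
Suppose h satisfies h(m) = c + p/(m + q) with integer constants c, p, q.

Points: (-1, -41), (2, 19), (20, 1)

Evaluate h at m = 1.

(h(m) − c)(m + q) = p for each data point; the three points give a linear system in c and q, then p follows.
Solving: c = -1, q = 0, p = 40, so h(m) = -1 + 40/(m + 0).
Then h(1) = -1 + 40/1 = 39.

39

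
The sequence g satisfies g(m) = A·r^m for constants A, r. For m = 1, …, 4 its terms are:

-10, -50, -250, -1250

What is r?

5

Consecutive ratio: -50/(-10) = 5, and -250/(-50) = 5, so r = 5.
Then A·5^1 = -10 gives A = -2, and g(m) = -2·5^m.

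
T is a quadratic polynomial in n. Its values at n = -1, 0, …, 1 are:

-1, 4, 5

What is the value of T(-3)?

-23

Write T(n) = an² + bn + c; the 3 given values yield a linear system in the 3 coefficients.
Solving, T(n) = -2n² + 3n + 4.
Then T(-3) = -23.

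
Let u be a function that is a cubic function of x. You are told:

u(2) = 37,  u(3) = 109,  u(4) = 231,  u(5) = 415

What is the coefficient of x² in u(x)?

7

Write u(x) = ax³ + bx² + cx + d; the 4 given values yield a linear system in the 4 coefficients.
Solving, u(x) = 2x³ + 7x² - x - 5.
The coefficient of x² is 7.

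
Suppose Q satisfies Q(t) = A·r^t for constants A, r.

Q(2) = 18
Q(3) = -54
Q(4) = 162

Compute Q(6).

1458

Consecutive ratio: -54/18 = -3, and 162/(-54) = -3, so r = -3.
Then A·(-3)^2 = 18 gives A = 2, and Q(t) = 2·(-3)^t.
Q(6) = 2·(-3)^6 = 1458.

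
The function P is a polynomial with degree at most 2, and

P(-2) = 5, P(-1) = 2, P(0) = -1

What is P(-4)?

First differences: -3, -3.
Level-1 differences are constant, so P has degree 1.
Fitting a degree-1 polynomial gives P(n) = -3n - 1.
Then P(-4) = 11.

11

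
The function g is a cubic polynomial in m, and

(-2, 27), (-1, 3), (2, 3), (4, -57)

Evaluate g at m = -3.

Write g(m) = am³ + bm² + cm + d; the 4 given values yield a linear system in the 4 coefficients.
Solving, g(m) = -2m³ + 4m² + 2m - 1.
Then g(-3) = 83.

83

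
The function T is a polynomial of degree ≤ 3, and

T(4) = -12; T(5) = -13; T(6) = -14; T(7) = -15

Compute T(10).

-18

First differences: -1, -1, -1.
Level-1 differences are constant, so T has degree 1.
Fitting a degree-1 polynomial gives T(n) = -n - 8.
Then T(10) = -18.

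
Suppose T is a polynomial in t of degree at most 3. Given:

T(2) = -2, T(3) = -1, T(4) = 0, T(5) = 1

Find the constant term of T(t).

First differences: 1, 1, 1.
Level-1 differences are constant, so T has degree 1.
Fitting a degree-1 polynomial gives T(t) = t - 4.
The constant term is T(0) = -4.

-4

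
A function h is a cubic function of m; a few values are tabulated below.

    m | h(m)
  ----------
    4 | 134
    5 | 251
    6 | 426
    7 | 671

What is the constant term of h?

6

Write h(m) = am³ + bm² + cm + d; the 4 given values yield a linear system in the 4 coefficients.
Solving, h(m) = 2m³ - m² + 4m + 6.
The constant term is h(0) = 6.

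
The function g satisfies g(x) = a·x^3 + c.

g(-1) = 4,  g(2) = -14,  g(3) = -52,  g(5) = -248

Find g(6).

From g(-1) = 4 and g(2) = -14: -1a + c = 4 and 8a + c = -14.
Subtracting: 9a = -18, so a = -2; then c = 4 − (-2)·(-1) = 2.
So g(x) = -2x³ + 2, and g(6) = -430.

-430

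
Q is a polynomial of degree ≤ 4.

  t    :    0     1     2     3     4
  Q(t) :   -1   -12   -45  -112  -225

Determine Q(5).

-396

Write Q(t) = at^4 + bt³ + ct² + dt + e; the 5 given values yield a linear system in the 5 coefficients.
Solving, the leading coefficient vanishes, and Q(t) = -2t³ - 5t² - 4t - 1.
Then Q(5) = -396.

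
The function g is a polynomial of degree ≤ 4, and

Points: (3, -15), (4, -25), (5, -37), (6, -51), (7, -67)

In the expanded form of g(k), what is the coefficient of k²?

-1

First differences: -10, -12, -14, -16. Second differences: -2, -2, -2.
Level-2 differences are constant, so g has degree 2.
Fitting a degree-2 polynomial gives g(k) = -k² - 3k + 3.
The coefficient of k² is -1.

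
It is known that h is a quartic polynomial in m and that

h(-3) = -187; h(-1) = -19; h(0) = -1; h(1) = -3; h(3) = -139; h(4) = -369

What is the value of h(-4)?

Write h(m) = am^4 + bm³ + cm² + dm + e; the 6 given values yield a linear system in the 5 coefficients.
Solving, h(m) = -m^4 - 9m² + 8m - 1.
Then h(-4) = -433.

-433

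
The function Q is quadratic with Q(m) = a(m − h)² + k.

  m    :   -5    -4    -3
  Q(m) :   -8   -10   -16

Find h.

First differences -2, -6; second difference -4 = 2a, so a = -2.
Expanding, the m-coefficient is −2ah = 4h; matching it to the data gives h = -5, and then k = -8.
So Q(m) = -2(m + 5)² − 8.
Hence h = -5.

-5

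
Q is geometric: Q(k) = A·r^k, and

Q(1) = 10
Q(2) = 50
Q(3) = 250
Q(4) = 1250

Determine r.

5

Consecutive ratio: 50/10 = 5, and 250/50 = 5, so r = 5.
Then A·5^1 = 10 gives A = 2, and Q(k) = 2·5^k.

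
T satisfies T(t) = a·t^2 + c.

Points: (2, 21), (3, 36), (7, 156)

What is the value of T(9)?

252

From T(2) = 21 and T(3) = 36: 4a + c = 21 and 9a + c = 36.
Subtracting: 5a = 15, so a = 3; then c = 21 − 3·4 = 9.
So T(t) = 3t² + 9, and T(9) = 252.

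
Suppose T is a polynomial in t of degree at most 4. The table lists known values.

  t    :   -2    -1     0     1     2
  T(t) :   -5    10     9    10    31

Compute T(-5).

First differences: 15, -1, 1, 21. Second differences: -16, 2, 20. Third differences: 18, 18.
Level-3 differences are constant, so T has degree 3.
Fitting a degree-3 polynomial gives T(t) = 3t³ + t² - 3t + 9.
Then T(-5) = -326.

-326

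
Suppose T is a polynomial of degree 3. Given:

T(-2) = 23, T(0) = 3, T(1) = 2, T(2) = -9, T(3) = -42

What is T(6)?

Write T(m) = am³ + bm² + cm + d; the 5 given values yield a linear system in the 4 coefficients.
Solving, T(m) = -2m³ + m² + 3.
Then T(6) = -393.

-393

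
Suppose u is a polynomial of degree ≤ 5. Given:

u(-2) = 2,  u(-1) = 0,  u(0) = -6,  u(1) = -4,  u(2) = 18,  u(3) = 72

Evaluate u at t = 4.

Write u(t) = at^5 + bt^4 + ct³ + dt² + et + p; the 6 given values yield a linear system in the 6 coefficients.
Solving, the top 2 coefficients vanish, and u(t) = 2t³ + 4t² - 4t - 6.
Then u(4) = 170.

170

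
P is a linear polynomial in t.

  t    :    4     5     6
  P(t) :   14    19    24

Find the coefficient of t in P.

Write P(t) = at + b; the 3 given values yield a linear system in the 2 coefficients.
Solving, P(t) = 5t - 6.
The coefficient of t is 5.

5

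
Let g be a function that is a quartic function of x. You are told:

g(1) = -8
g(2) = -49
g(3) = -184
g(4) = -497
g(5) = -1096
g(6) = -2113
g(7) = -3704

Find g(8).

First differences: -41, -135, -313, -599, -1017, -1591. Second differences: -94, -178, -286, -418, -574. Third differences: -84, -108, -132, -156. Fourth differences: -24, -24, -24.
Level-4 differences are constant, so g has degree 4.
Fitting a degree-4 polynomial gives g(x) = -x^4 - 4x³ + 2x² - 4x - 1.
Then g(8) = -6049.

-6049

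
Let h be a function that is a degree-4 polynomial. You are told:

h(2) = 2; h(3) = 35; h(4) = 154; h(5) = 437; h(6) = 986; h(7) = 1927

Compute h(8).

3410

Write h(x) = ax^4 + bx³ + cx² + dx + e; the 6 given values yield a linear system in the 5 coefficients.
Solving, h(x) = x^4 - x³ - 3x² + 2x + 2.
Then h(8) = 3410.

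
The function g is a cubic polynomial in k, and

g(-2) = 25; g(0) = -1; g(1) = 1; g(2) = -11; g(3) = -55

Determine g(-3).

Write g(k) = ak³ + bk² + ck + d; the 5 given values yield a linear system in the 4 coefficients.
Solving, g(k) = -3k³ + 2k² + 3k - 1.
Then g(-3) = 89.

89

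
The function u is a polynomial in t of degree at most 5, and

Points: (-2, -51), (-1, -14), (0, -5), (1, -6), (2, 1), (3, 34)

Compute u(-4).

First differences: 37, 9, -1, 7, 33. Second differences: -28, -10, 8, 26. Third differences: 18, 18, 18.
Level-3 differences are constant, so u has degree 3.
Fitting a degree-3 polynomial gives u(t) = 3t³ - 5t² + t - 5.
Then u(-4) = -281.

-281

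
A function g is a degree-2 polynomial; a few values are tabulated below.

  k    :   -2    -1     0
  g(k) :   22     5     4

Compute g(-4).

104

Write g(k) = ak² + bk + c; the 3 given values yield a linear system in the 3 coefficients.
Solving, g(k) = 8k² + 7k + 4.
Then g(-4) = 104.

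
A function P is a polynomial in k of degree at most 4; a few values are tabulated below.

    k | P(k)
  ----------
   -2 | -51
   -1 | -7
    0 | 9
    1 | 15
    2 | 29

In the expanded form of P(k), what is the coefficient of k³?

3

First differences: 44, 16, 6, 14. Second differences: -28, -10, 8. Third differences: 18, 18.
Level-3 differences are constant, so P has degree 3.
Fitting a degree-3 polynomial gives P(k) = 3k³ - 5k² + 8k + 9.
The coefficient of k³ is 3.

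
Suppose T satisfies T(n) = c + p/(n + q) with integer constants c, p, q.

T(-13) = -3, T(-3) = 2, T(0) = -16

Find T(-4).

(T(n) − c)(n + q) = p for each data point; the three points give a linear system in c and q, then p follows.
Solving: c = -4, q = 1, p = -12, so T(n) = -4 − 12/(n + 1).
Then T(-4) = -4 − 12/(-3) = 0.

0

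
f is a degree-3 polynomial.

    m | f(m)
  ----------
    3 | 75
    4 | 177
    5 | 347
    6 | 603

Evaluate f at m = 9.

2067

Write f(m) = am³ + bm² + cm + d; the 4 given values yield a linear system in the 4 coefficients.
Solving, f(m) = 3m³ - 2m² + 5m - 3.
Then f(9) = 2067.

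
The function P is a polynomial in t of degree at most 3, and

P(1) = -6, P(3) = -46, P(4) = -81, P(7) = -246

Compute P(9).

-406

Write P(t) = at³ + bt² + ct + d; the 4 given values yield a linear system in the 4 coefficients.
Solving, the leading coefficient vanishes, and P(t) = -5t² - 1.
Then P(9) = -406.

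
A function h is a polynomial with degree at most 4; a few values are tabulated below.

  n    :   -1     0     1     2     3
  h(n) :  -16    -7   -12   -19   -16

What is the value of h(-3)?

-124

First differences: 9, -5, -7, 3. Second differences: -14, -2, 10. Third differences: 12, 12.
Level-3 differences are constant, so h has degree 3.
Fitting a degree-3 polynomial gives h(n) = 2n³ - 7n² - 7.
Then h(-3) = -124.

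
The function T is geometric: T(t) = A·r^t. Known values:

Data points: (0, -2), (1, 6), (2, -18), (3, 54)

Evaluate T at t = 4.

Consecutive ratio: 6/(-2) = -3, and -18/6 = -3, so r = -3.
Then A·(-3)^0 = -2 gives A = -2, and T(t) = -2·(-3)^t.
T(4) = -2·(-3)^4 = -162.

-162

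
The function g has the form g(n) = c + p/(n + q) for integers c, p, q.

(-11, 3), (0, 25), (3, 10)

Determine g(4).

(g(n) − c)(n + q) = p for each data point; the three points give a linear system in c and q, then p follows.
Solving: c = 5, q = 1, p = 20, so g(n) = 5 + 20/(n + 1).
Then g(4) = 5 + 20/5 = 9.

9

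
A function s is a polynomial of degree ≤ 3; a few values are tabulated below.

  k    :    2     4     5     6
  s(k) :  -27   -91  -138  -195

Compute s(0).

-3

Write s(k) = ak³ + bk² + ck + d; the 4 given values yield a linear system in the 4 coefficients.
Solving, the leading coefficient vanishes, and s(k) = -5k² - 2k - 3.
Then s(0) = -3.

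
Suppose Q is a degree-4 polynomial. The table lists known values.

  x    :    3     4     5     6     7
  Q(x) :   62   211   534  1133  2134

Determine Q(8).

3687

Write Q(x) = ax^4 + bx³ + cx² + dx + e; the 5 given values yield a linear system in the 5 coefficients.
Solving, Q(x) = x^4 - x³ + 2x² - 3x - 1.
Then Q(8) = 3687.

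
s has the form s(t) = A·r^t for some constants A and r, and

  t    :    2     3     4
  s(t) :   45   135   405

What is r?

Consecutive ratio: 135/45 = 3, and 405/135 = 3, so r = 3.
Then A·3^2 = 45 gives A = 5, and s(t) = 5·3^t.

3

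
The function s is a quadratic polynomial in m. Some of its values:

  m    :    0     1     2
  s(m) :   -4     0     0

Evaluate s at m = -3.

-40

Write s(m) = am² + bm + c; the 3 given values yield a linear system in the 3 coefficients.
Solving, s(m) = -2m² + 6m - 4.
Then s(-3) = -40.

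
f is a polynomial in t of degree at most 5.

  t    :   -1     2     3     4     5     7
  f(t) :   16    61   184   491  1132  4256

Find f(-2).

Write f(t) = at^5 + bt^4 + ct³ + dt² + et + p; the 6 given values yield a linear system in the 6 coefficients.
Solving, the leading coefficient vanishes, and f(t) = 2t^4 - 3t³ + 9t² + 5t + 7.
Then f(-2) = 89.

89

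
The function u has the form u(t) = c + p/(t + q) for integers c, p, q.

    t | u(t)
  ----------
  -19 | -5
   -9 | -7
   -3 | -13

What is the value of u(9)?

2

(u(t) − c)(t + q) = p for each data point; the three points give a linear system in c and q, then p follows.
Solving: c = -3, q = -1, p = 40, so u(t) = -3 + 40/(t − 1).
Then u(9) = -3 + 40/8 = 2.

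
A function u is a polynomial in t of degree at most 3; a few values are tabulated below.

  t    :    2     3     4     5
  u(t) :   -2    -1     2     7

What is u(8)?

34

First differences: 1, 3, 5. Second differences: 2, 2.
Level-2 differences are constant, so u has degree 2.
Fitting a degree-2 polynomial gives u(t) = t² - 4t + 2.
Then u(8) = 34.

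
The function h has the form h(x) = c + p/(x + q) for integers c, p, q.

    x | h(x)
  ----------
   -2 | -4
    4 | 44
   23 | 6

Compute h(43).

(h(x) − c)(x + q) = p for each data point; the three points give a linear system in c and q, then p follows.
Solving: c = 4, q = -3, p = 40, so h(x) = 4 + 40/(x − 3).
Then h(43) = 4 + 40/40 = 5.

5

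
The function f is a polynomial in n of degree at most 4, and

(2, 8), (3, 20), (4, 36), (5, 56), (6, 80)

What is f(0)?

-4

First differences: 12, 16, 20, 24. Second differences: 4, 4, 4.
Level-2 differences are constant, so f has degree 2.
Fitting a degree-2 polynomial gives f(n) = 2n² + 2n - 4.
The constant term is f(0) = -4.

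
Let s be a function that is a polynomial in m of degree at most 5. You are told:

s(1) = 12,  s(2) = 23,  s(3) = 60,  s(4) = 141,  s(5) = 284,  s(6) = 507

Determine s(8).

1265

Write s(m) = am^5 + bm^4 + cm³ + dm² + em + p; the 6 given values yield a linear system in the 6 coefficients.
Solving, the top 2 coefficients vanish, and s(m) = 3m³ - 5m² + 5m + 9.
Then s(8) = 1265.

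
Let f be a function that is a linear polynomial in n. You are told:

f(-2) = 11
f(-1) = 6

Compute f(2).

-9

Write f(n) = an + b; the 2 given values yield a linear system in the 2 coefficients.
Solving, f(n) = -5n + 1.
Then f(2) = -9.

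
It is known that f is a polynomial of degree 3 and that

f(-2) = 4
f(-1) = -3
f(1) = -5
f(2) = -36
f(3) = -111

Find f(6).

Write f(x) = ax³ + bx² + cx + d; the 5 given values yield a linear system in the 4 coefficients.
Solving, f(x) = -3x³ - 4x² + 2x.
Then f(6) = -780.

-780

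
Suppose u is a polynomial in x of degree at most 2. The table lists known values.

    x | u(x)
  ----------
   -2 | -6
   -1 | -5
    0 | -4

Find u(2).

Write u(x) = ax² + bx + c; the 3 given values yield a linear system in the 3 coefficients.
Solving, the leading coefficient vanishes, and u(x) = x - 4.
Then u(2) = -2.

-2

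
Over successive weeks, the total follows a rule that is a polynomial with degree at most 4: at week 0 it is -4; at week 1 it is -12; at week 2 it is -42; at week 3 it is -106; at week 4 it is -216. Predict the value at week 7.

Write the value at t as h(t).
First differences: -8, -30, -64, -110. Second differences: -22, -34, -46. Third differences: -12, -12.
Level-3 differences are constant, so h has degree 3.
Fitting a degree-3 polynomial gives h(t) = -2t³ - 5t² - t - 4.
Then h(7) = -942.

-942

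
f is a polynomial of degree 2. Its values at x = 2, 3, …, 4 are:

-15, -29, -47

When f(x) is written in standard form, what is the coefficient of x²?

-2

Write f(x) = ax² + bx + c; the 3 given values yield a linear system in the 3 coefficients.
Solving, f(x) = -2x² - 4x + 1.
The coefficient of x² is -2.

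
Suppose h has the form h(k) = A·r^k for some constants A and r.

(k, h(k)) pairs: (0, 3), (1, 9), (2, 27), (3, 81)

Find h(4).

Consecutive ratio: 9/3 = 3, and 27/9 = 3, so r = 3.
Then A·3^0 = 3 gives A = 3, and h(k) = 3·3^k.
h(4) = 3·3^4 = 243.

243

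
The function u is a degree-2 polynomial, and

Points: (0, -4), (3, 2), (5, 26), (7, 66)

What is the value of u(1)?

-6

Write u(m) = am² + bm + c; the 4 given values yield a linear system in the 3 coefficients.
Solving, u(m) = 2m² - 4m - 4.
Then u(1) = -6.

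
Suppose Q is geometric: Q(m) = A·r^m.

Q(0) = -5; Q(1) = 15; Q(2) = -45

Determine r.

-3

Consecutive ratio: 15/(-5) = -3, and -45/15 = -3, so r = -3.
Then A·(-3)^0 = -5 gives A = -5, and Q(m) = -5·(-3)^m.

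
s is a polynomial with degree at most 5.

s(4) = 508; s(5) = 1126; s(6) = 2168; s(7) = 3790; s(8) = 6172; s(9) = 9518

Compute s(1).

Write s(n) = an^5 + bn^4 + cn³ + dn² + en + p; the 6 given values yield a linear system in the 6 coefficients.
Solving, the leading coefficient vanishes, and s(n) = n^4 + 4n³ + n² - 4n - 4.
Then s(1) = -2.

-2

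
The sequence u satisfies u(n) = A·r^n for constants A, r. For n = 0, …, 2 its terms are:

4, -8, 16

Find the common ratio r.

Consecutive ratio: -8/4 = -2, and 16/(-8) = -2, so r = -2.
Then A·(-2)^0 = 4 gives A = 4, and u(n) = 4·(-2)^n.

-2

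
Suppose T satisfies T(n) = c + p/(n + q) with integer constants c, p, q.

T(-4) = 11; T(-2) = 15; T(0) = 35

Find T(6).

(T(n) − c)(n + q) = p for each data point; the three points give a linear system in c and q, then p follows.
Solving: c = 5, q = -1, p = -30, so T(n) = 5 − 30/(n − 1).
Then T(6) = 5 − 30/5 = -1.

-1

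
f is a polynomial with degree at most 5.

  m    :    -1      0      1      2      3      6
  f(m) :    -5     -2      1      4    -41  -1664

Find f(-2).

-56

Write f(m) = am^5 + bm^4 + cm³ + dm² + em + p; the 6 given values yield a linear system in the 6 coefficients.
Solving, the leading coefficient vanishes, and f(m) = -2m^4 + 4m³ + 2m² - m - 2.
Then f(-2) = -56.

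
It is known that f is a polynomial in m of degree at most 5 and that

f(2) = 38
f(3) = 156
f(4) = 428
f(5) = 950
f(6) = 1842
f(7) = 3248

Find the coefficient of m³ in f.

First differences: 118, 272, 522, 892, 1406. Second differences: 154, 250, 370, 514. Third differences: 96, 120, 144. Fourth differences: 24, 24.
Level-4 differences are constant, so f has degree 4.
Fitting a degree-4 polynomial gives f(m) = m^4 + 2m³ + 4m² - 5m.
The coefficient of m³ is 2.

2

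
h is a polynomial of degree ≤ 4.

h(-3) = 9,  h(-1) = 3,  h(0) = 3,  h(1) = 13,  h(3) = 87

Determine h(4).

163

Write h(m) = am^4 + bm³ + cm² + dm + e; the 5 given values yield a linear system in the 5 coefficients.
Solving, the leading coefficient vanishes, and h(m) = m³ + 5m² + 4m + 3.
Then h(4) = 163.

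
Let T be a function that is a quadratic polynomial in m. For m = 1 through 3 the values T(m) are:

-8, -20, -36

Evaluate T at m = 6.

-108

Write T(m) = am² + bm + c; the 3 given values yield a linear system in the 3 coefficients.
Solving, T(m) = -2m² - 6m.
Then T(6) = -108.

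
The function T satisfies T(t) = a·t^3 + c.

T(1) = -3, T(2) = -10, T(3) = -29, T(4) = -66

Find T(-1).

-1

From T(1) = -3 and T(2) = -10: 1a + c = -3 and 8a + c = -10.
Subtracting: 7a = -7, so a = -1; then c = -3 − (-1)·1 = -2.
So T(t) = -1t³ − 2, and T(-1) = -1.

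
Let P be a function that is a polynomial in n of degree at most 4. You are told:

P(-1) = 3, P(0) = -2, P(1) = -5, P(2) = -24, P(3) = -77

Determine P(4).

First differences: -5, -3, -19, -53. Second differences: 2, -16, -34. Third differences: -18, -18.
Level-3 differences are constant, so P has degree 3.
Fitting a degree-3 polynomial gives P(n) = -3n³ + n² - n - 2.
Then P(4) = -182.

-182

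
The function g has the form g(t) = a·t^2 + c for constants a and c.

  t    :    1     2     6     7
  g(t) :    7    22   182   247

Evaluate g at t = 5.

From g(1) = 7 and g(2) = 22: 1a + c = 7 and 4a + c = 22.
Subtracting: 3a = 15, so a = 5; then c = 7 − 5·1 = 2.
So g(t) = 5t² + 2, and g(5) = 127.

127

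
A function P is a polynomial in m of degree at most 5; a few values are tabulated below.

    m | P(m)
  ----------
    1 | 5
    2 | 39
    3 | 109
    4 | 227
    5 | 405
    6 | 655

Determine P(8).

First differences: 34, 70, 118, 178, 250. Second differences: 36, 48, 60, 72. Third differences: 12, 12, 12.
Level-3 differences are constant, so P has degree 3.
Fitting a degree-3 polynomial gives P(m) = 2m³ + 6m² + 2m - 5.
Then P(8) = 1419.

1419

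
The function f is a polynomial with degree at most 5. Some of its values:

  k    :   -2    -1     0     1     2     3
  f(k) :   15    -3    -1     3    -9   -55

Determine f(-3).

71

First differences: -18, 2, 4, -12, -46. Second differences: 20, 2, -16, -34. Third differences: -18, -18, -18.
Level-3 differences are constant, so f has degree 3.
Fitting a degree-3 polynomial gives f(k) = -3k³ + k² + 6k - 1.
Then f(-3) = 71.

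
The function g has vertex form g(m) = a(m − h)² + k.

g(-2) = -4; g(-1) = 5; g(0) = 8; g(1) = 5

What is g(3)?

-19

First differences 9, 3, -3; second difference -6 = 2a, so a = -3.
Expanding, the m-coefficient is −2ah = 6h; matching it to the data gives h = 0, and then k = 8.
So g(m) = -3(m + 0)² + 8.
g(3) = -3·3² + 8 = -19.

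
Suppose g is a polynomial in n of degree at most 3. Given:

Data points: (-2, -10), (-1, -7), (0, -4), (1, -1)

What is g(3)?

5

First differences: 3, 3, 3.
Level-1 differences are constant, so g has degree 1.
Fitting a degree-1 polynomial gives g(n) = 3n - 4.
Then g(3) = 5.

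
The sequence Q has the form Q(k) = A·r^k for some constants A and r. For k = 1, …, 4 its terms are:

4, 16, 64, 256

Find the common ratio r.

Consecutive ratio: 16/4 = 4, and 64/16 = 4, so r = 4.
Then A·4^1 = 4 gives A = 1, and Q(k) = 1·4^k.

4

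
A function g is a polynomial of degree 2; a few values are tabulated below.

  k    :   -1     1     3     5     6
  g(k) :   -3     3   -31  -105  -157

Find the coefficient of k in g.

Write g(k) = ak² + bk + c; the 5 given values yield a linear system in the 3 coefficients.
Solving, g(k) = -5k² + 3k + 5.
The coefficient of k is 3.

3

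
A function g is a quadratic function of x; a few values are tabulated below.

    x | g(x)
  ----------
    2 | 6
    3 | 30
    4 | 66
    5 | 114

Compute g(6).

Write g(x) = ax² + bx + c; the 4 given values yield a linear system in the 3 coefficients.
Solving, g(x) = 6x² - 6x - 6.
Then g(6) = 174.

174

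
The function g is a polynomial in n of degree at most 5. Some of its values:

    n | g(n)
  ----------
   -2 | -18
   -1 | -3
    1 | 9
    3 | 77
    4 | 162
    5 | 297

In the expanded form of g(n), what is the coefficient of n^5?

0

Write g(n) = an^5 + bn^4 + cn³ + dn² + en + p; the 6 given values yield a linear system in the 6 coefficients.
Solving, the top 2 coefficients vanish, and g(n) = 2n³ + n² + 4n + 2.
The coefficient of n^5 is 0.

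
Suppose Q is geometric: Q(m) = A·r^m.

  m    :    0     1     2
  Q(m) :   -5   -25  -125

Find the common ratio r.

5

Consecutive ratio: -25/(-5) = 5, and -125/(-25) = 5, so r = 5.
Then A·5^0 = -5 gives A = -5, and Q(m) = -5·5^m.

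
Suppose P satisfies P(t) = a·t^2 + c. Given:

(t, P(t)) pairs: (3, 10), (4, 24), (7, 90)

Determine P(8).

From P(3) = 10 and P(4) = 24: 9a + c = 10 and 16a + c = 24.
Subtracting: 7a = 14, so a = 2; then c = 10 − 2·9 = -8.
So P(t) = 2t² − 8, and P(8) = 120.

120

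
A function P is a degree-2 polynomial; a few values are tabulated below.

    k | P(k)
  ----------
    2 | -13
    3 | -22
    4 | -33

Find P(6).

-61

Write P(k) = ak² + bk + c; the 3 given values yield a linear system in the 3 coefficients.
Solving, P(k) = -k² - 4k - 1.
Then P(6) = -61.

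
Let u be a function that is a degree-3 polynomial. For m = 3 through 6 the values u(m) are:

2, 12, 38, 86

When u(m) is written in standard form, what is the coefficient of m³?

1

Write u(m) = am³ + bm² + cm + d; the 4 given values yield a linear system in the 4 coefficients.
Solving, u(m) = m³ - 4m² + m + 8.
The coefficient of m³ is 1.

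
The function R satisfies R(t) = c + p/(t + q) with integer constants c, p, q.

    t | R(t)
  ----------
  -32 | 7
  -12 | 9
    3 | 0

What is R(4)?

1

(R(t) − c)(t + q) = p for each data point; the three points give a linear system in c and q, then p follows.
Solving: c = 6, q = 2, p = -30, so R(t) = 6 − 30/(t + 2).
Then R(4) = 6 − 30/6 = 1.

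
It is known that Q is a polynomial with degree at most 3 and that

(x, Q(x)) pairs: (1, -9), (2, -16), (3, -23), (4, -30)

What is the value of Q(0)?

Write Q(x) = ax³ + bx² + cx + d; the 4 given values yield a linear system in the 4 coefficients.
Solving, the top 2 coefficients vanish, and Q(x) = -7x - 2.
Then Q(0) = -2.

-2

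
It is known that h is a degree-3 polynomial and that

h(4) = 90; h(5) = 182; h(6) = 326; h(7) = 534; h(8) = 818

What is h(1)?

6

First differences: 92, 144, 208, 284. Second differences: 52, 64, 76. Third differences: 12, 12.
Level-3 differences are constant, so h has degree 3.
Fitting a degree-3 polynomial gives h(m) = 2m³ - 4m² + 6m + 2.
Then h(1) = 6.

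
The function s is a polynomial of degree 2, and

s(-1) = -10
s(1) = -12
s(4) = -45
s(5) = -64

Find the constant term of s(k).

Write s(k) = ak² + bk + c; the 4 given values yield a linear system in the 3 coefficients.
Solving, s(k) = -2k² - k - 9.
The constant term is s(0) = -9.

-9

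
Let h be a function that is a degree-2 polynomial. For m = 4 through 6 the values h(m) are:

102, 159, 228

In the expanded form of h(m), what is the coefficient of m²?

Write h(m) = am² + bm + c; the 3 given values yield a linear system in the 3 coefficients.
Solving, h(m) = 6m² + 3m - 6.
The coefficient of m² is 6.

6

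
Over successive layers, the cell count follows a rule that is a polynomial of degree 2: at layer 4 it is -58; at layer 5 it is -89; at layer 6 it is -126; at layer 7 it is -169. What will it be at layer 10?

-334

Write the value at t as f(t).
First differences: -31, -37, -43. Second differences: -6, -6.
Level-2 differences are constant, so f has degree 2.
Fitting a degree-2 polynomial gives f(t) = -3t² - 4t + 6.
Then f(10) = -334.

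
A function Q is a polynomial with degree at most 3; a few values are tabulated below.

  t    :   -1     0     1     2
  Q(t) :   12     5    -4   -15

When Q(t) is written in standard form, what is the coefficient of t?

First differences: -7, -9, -11. Second differences: -2, -2.
Level-2 differences are constant, so Q has degree 2.
Fitting a degree-2 polynomial gives Q(t) = -t² - 8t + 5.
The coefficient of t is -8.

-8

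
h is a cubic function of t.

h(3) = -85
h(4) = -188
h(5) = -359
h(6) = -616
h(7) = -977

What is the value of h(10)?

-2864

First differences: -103, -171, -257, -361. Second differences: -68, -86, -104. Third differences: -18, -18.
Level-3 differences are constant, so h has degree 3.
Fitting a degree-3 polynomial gives h(t) = -3t³ + 2t² - 6t - 4.
Then h(10) = -2864.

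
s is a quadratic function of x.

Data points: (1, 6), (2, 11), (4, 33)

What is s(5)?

50

Write s(x) = ax² + bx + c; the 3 given values yield a linear system in the 3 coefficients.
Solving, s(x) = 2x² - x + 5.
Then s(5) = 50.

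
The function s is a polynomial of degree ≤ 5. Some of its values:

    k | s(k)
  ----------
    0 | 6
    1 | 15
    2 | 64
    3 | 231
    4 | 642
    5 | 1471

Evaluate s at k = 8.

8926

First differences: 9, 49, 167, 411, 829. Second differences: 40, 118, 244, 418. Third differences: 78, 126, 174. Fourth differences: 48, 48.
Level-4 differences are constant, so s has degree 4.
Fitting a degree-4 polynomial gives s(k) = 2k^4 + k³ + 3k² + 3k + 6.
Then s(8) = 8926.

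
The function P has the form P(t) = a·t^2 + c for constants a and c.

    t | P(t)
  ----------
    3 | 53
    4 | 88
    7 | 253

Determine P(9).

From P(3) = 53 and P(4) = 88: 9a + c = 53 and 16a + c = 88.
Subtracting: 7a = 35, so a = 5; then c = 53 − 5·9 = 8.
So P(t) = 5t² + 8, and P(9) = 413.

413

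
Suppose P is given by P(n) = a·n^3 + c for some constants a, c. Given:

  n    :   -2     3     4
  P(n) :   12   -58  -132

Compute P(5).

From P(-2) = 12 and P(3) = -58: -8a + c = 12 and 27a + c = -58.
Subtracting: 35a = -70, so a = -2; then c = 12 − (-2)·(-8) = -4.
So P(n) = -2n³ − 4, and P(5) = -254.

-254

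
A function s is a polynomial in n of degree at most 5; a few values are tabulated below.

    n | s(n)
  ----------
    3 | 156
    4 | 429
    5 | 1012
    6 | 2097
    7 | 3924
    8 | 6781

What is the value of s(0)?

First differences: 273, 583, 1085, 1827, 2857. Second differences: 310, 502, 742, 1030. Third differences: 192, 240, 288. Fourth differences: 48, 48.
Level-4 differences are constant, so s has degree 4.
Fitting a degree-4 polynomial gives s(n) = 2n^4 - 4n³ + 9n² + 8n - 3.
Then s(0) = -3.

-3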